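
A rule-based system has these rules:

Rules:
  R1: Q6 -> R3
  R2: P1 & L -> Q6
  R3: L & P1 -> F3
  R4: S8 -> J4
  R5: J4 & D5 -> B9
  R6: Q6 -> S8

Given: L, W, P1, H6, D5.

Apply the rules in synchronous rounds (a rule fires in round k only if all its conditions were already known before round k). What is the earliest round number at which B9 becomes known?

4

Round 1: R2 [P1 & L -> Q6]; R3 [L & P1 -> F3]. New: Q6, F3.
Round 2: R1 [Q6 -> R3]; R6 [Q6 -> S8]. New: R3, S8.
Round 3: R4 [S8 -> J4]. New: J4.
Round 4: R5 [J4 & D5 -> B9]. New: B9.
B9 first appears in round 4.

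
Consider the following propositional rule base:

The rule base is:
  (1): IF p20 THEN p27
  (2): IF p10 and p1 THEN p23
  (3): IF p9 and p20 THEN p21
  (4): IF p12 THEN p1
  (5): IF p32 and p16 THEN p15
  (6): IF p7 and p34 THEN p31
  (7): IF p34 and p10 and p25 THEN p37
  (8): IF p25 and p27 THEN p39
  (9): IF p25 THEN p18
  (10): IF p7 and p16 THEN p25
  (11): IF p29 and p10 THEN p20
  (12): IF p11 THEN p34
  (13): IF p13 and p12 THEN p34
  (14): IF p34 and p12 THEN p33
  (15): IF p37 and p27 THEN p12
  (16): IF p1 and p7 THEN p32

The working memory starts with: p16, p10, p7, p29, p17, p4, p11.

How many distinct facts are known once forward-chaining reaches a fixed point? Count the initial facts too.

Round 1: (10) [IF p7 and p16 THEN p25]; (11) [IF p29 and p10 THEN p20]; (12) [IF p11 THEN p34]. New: p25, p20, p34.
Round 2: (1) [IF p20 THEN p27]; (6) [IF p7 and p34 THEN p31]; (7) [IF p34 and p10 and p25 THEN p37]; (9) [IF p25 THEN p18]. New: p27, p31, p37, p18.
Round 3: (8) [IF p25 and p27 THEN p39]; (15) [IF p37 and p27 THEN p12]. New: p39, p12.
Round 4: (4) [IF p12 THEN p1]; (14) [IF p34 and p12 THEN p33]. New: p1, p33.
Round 5: (2) [IF p10 and p1 THEN p23]; (16) [IF p1 and p7 THEN p32]. New: p23, p32.
Round 6: (5) [IF p32 and p16 THEN p15]. New: p15.
Closure: {p1, p10, p11, p12, p15, p16, p17, p18, p20, p23, p25, p27, p29, p31, p32, p33, p34, p37, p39, p4, p7} — 21 facts.

21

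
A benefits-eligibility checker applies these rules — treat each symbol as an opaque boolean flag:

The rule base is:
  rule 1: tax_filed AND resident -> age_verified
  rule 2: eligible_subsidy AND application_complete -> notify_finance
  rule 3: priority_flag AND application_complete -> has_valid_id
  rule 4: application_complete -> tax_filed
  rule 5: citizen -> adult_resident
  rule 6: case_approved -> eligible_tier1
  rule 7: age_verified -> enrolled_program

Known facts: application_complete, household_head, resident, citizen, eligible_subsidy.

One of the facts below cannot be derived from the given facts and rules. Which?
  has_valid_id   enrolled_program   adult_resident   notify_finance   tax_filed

has_valid_id

Round 1: rule 2 [eligible_subsidy AND application_complete -> notify_finance]; rule 4 [application_complete -> tax_filed]; rule 5 [citizen -> adult_resident]. New: notify_finance, tax_filed, adult_resident.
Round 2: rule 1 [tax_filed AND resident -> age_verified]. New: age_verified.
Round 3: rule 7 [age_verified -> enrolled_program]. New: enrolled_program.
Derived: tax_filed (round 1), notify_finance (round 1), enrolled_program (round 3), adult_resident (round 1). has_valid_id never appears in any round.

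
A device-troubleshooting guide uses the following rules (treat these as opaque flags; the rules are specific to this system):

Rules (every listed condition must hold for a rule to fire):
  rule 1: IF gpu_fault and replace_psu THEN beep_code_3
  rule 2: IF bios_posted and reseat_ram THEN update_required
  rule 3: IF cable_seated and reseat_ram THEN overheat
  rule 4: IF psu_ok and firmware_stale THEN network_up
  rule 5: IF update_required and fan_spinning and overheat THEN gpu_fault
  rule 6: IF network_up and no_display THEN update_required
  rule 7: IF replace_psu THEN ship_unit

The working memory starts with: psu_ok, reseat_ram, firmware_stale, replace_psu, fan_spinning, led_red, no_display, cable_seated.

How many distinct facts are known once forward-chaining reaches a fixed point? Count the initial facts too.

14

Round 1: rule 3 [IF cable_seated and reseat_ram THEN overheat]; rule 4 [IF psu_ok and firmware_stale THEN network_up]; rule 7 [IF replace_psu THEN ship_unit]. New: overheat, network_up, ship_unit.
Round 2: rule 6 [IF network_up and no_display THEN update_required]. New: update_required.
Round 3: rule 5 [IF update_required and fan_spinning and overheat THEN gpu_fault]. New: gpu_fault.
Round 4: rule 1 [IF gpu_fault and replace_psu THEN beep_code_3]. New: beep_code_3.
Closure: {beep_code_3, cable_seated, fan_spinning, firmware_stale, gpu_fault, led_red, network_up, no_display, overheat, psu_ok, replace_psu, reseat_ram, ship_unit, update_required} — 14 facts.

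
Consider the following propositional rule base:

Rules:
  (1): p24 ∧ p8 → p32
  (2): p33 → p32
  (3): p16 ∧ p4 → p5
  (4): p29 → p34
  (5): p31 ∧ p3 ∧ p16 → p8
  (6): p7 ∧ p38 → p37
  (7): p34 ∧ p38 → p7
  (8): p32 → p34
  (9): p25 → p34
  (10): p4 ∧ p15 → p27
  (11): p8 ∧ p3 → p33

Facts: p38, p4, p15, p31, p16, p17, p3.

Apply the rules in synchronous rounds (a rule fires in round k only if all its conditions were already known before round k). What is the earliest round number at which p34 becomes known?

Round 1 — (3), (5), (10), derive p5, p8, p27.
Round 2 — (11), derive p33.
Round 3 — (2), derive p32.
Round 4 — (8), derive p34.
p34 first appears in round 4.

4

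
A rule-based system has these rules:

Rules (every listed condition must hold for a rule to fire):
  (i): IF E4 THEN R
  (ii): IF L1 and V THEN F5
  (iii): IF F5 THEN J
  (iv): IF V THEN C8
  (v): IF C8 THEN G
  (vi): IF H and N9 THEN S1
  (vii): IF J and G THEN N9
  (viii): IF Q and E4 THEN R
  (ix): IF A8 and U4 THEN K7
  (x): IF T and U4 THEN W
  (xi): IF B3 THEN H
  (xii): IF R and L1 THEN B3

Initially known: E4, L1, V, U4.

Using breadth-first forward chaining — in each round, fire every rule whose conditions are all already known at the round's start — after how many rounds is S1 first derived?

4

[1] (i) [IF E4 THEN R]; (ii) [IF L1 and V THEN F5]; (iv) [IF V THEN C8]. ⇒ new: R, F5, C8.
[2] (iii) [IF F5 THEN J]; (v) [IF C8 THEN G]; (xii) [IF R and L1 THEN B3]. ⇒ new: J, G, B3.
[3] (vii) [IF J and G THEN N9]; (xi) [IF B3 THEN H]. ⇒ new: N9, H.
[4] (vi) [IF H and N9 THEN S1]. ⇒ new: S1.
S1 first appears in round 4.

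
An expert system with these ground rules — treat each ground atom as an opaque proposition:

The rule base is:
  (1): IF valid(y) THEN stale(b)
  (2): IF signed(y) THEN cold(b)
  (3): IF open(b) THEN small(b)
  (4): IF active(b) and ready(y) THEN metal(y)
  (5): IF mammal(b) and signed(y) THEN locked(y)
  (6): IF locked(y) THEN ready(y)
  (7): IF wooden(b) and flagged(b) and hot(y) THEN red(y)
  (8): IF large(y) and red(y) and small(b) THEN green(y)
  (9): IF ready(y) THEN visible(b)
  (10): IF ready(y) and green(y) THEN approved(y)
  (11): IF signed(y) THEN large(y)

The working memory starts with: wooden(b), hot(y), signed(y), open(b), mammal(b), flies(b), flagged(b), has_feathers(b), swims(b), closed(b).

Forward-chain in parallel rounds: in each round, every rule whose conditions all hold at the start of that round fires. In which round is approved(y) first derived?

[1] (2) [IF signed(y) THEN cold(b)]; (3) [IF open(b) THEN small(b)]; (5) [IF mammal(b) and signed(y) THEN locked(y)]; (7) [IF wooden(b) and flagged(b) and hot(y) THEN red(y)]; (11) [IF signed(y) THEN large(y)]. ⇒ new: cold(b), small(b), locked(y), red(y), large(y).
[2] (6) [IF locked(y) THEN ready(y)]; (8) [IF large(y) and red(y) and small(b) THEN green(y)]. ⇒ new: ready(y), green(y).
[3] (9) [IF ready(y) THEN visible(b)]; (10) [IF ready(y) and green(y) THEN approved(y)]. ⇒ new: visible(b), approved(y).
approved(y) first appears in round 3.

3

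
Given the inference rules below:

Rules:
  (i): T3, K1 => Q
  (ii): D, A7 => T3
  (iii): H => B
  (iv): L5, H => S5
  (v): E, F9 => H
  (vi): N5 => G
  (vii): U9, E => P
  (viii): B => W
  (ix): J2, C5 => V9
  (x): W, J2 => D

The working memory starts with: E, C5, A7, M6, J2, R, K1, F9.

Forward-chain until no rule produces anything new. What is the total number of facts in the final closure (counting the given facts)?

15

Round 1: (v) [E, F9 => H]; (ix) [J2, C5 => V9]. Adds H, V9.
Round 2: (iii) [H => B]. Adds B.
Round 3: (viii) [B => W]. Adds W.
Round 4: (x) [W, J2 => D]. Adds D.
Round 5: (ii) [D, A7 => T3]. Adds T3.
Round 6: (i) [T3, K1 => Q]. Adds Q.
Closure: {A7, B, C5, D, E, F9, H, J2, K1, M6, Q, R, T3, V9, W} — 15 facts.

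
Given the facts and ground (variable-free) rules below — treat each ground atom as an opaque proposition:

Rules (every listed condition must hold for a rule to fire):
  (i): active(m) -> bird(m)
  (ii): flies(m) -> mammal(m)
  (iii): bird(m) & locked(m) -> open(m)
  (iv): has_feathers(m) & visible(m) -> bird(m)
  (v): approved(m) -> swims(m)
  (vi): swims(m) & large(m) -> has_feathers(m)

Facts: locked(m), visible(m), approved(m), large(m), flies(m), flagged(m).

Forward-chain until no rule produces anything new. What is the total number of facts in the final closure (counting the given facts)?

Round 1 fires (ii), (v), giving mammal(m), swims(m).
Round 2 fires (vi), giving has_feathers(m).
Round 3 fires (iv), giving bird(m).
Round 4 fires (iii), giving open(m).
Closure: {approved(m), bird(m), flagged(m), flies(m), has_feathers(m), large(m), locked(m), mammal(m), open(m), swims(m), visible(m)} — 11 facts.

11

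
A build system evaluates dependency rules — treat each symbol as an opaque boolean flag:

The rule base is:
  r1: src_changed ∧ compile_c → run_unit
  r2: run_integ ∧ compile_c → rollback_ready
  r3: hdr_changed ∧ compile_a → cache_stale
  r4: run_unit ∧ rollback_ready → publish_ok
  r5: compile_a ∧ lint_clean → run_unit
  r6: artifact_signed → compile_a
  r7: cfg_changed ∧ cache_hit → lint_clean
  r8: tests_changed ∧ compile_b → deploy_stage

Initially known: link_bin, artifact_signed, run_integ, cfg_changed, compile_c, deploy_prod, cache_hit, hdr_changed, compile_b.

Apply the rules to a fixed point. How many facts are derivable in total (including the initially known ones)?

15

Round 1 fires r2, r6, r7, giving rollback_ready, compile_a, lint_clean.
Round 2 fires r3, r5, giving cache_stale, run_unit.
Round 3 fires r4, giving publish_ok.
Closure: {artifact_signed, cache_hit, cache_stale, cfg_changed, compile_a, compile_b, compile_c, deploy_prod, hdr_changed, link_bin, lint_clean, publish_ok, rollback_ready, run_integ, run_unit} — 15 facts.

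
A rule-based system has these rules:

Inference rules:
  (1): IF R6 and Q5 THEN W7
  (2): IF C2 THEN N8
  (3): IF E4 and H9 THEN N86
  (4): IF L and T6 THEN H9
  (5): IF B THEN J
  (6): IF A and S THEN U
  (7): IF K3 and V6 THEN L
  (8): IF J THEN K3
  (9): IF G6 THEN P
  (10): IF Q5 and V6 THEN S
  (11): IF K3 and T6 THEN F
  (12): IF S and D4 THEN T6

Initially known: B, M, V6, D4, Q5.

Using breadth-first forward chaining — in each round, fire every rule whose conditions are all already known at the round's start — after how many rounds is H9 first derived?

4

[1] (5) [IF B THEN J]; (10) [IF Q5 and V6 THEN S]. ⇒ new: J, S.
[2] (8) [IF J THEN K3]; (12) [IF S and D4 THEN T6]. ⇒ new: K3, T6.
[3] (7) [IF K3 and V6 THEN L]; (11) [IF K3 and T6 THEN F]. ⇒ new: L, F.
[4] (4) [IF L and T6 THEN H9]. ⇒ new: H9.
H9 first appears in round 4.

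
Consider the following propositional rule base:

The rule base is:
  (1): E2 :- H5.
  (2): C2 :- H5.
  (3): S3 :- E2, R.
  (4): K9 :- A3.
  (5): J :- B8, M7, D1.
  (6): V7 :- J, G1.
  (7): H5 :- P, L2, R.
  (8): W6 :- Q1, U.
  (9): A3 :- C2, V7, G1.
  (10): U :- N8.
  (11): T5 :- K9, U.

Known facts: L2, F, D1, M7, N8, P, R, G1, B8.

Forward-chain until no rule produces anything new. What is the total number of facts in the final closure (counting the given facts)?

19

Round 1: (5) [J :- B8, M7, D1.]; (7) [H5 :- P, L2, R.]; (10) [U :- N8.]. Adds J, H5, U.
Round 2: (1) [E2 :- H5.]; (2) [C2 :- H5.]; (6) [V7 :- J, G1.]. Adds E2, C2, V7.
Round 3: (3) [S3 :- E2, R.]; (9) [A3 :- C2, V7, G1.]. Adds S3, A3.
Round 4: (4) [K9 :- A3.]. Adds K9.
Round 5: (11) [T5 :- K9, U.]. Adds T5.
Closure: {A3, B8, C2, D1, E2, F, G1, H5, J, K9, L2, M7, N8, P, R, S3, T5, U, V7} — 19 facts.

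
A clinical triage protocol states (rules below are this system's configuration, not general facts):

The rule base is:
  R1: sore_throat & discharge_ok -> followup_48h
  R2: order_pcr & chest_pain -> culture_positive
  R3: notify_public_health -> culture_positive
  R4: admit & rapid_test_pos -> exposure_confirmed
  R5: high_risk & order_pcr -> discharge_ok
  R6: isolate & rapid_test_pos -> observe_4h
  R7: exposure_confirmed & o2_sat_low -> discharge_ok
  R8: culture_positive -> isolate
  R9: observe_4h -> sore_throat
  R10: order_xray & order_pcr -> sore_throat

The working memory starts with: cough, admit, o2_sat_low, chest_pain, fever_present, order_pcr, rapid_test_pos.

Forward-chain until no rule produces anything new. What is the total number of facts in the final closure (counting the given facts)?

Round 1: R2 [order_pcr & chest_pain -> culture_positive]; R4 [admit & rapid_test_pos -> exposure_confirmed]. Adds culture_positive, exposure_confirmed.
Round 2: R7 [exposure_confirmed & o2_sat_low -> discharge_ok]; R8 [culture_positive -> isolate]. Adds discharge_ok, isolate.
Round 3: R6 [isolate & rapid_test_pos -> observe_4h]. Adds observe_4h.
Round 4: R9 [observe_4h -> sore_throat]. Adds sore_throat.
Round 5: R1 [sore_throat & discharge_ok -> followup_48h]. Adds followup_48h.
Closure: {admit, chest_pain, cough, culture_positive, discharge_ok, exposure_confirmed, fever_present, followup_48h, isolate, o2_sat_low, observe_4h, order_pcr, rapid_test_pos, sore_throat} — 14 facts.

14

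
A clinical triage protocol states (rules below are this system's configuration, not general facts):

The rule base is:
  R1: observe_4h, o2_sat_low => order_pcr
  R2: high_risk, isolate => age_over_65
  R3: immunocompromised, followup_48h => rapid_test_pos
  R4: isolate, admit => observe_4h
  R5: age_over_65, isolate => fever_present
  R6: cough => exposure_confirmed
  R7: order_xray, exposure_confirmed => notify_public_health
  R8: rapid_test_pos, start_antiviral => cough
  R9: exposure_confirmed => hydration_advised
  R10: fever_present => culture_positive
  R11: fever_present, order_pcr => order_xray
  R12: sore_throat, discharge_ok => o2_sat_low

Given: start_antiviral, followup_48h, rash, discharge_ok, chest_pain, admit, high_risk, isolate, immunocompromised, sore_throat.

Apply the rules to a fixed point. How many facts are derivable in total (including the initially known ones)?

22

Round 1: R2 [high_risk, isolate => age_over_65]; R3 [immunocompromised, followup_48h => rapid_test_pos]; R4 [isolate, admit => observe_4h]; R12 [sore_throat, discharge_ok => o2_sat_low]. New: age_over_65, rapid_test_pos, observe_4h, o2_sat_low.
Round 2: R1 [observe_4h, o2_sat_low => order_pcr]; R5 [age_over_65, isolate => fever_present]; R8 [rapid_test_pos, start_antiviral => cough]. New: order_pcr, fever_present, cough.
Round 3: R6 [cough => exposure_confirmed]; R10 [fever_present => culture_positive]; R11 [fever_present, order_pcr => order_xray]. New: exposure_confirmed, culture_positive, order_xray.
Round 4: R7 [order_xray, exposure_confirmed => notify_public_health]; R9 [exposure_confirmed => hydration_advised]. New: notify_public_health, hydration_advised.
Closure: {admit, age_over_65, chest_pain, cough, culture_positive, discharge_ok, exposure_confirmed, fever_present, followup_48h, high_risk, hydration_advised, immunocompromised, isolate, notify_public_health, o2_sat_low, observe_4h, order_pcr, order_xray, rapid_test_pos, rash, sore_throat, start_antiviral} — 22 facts.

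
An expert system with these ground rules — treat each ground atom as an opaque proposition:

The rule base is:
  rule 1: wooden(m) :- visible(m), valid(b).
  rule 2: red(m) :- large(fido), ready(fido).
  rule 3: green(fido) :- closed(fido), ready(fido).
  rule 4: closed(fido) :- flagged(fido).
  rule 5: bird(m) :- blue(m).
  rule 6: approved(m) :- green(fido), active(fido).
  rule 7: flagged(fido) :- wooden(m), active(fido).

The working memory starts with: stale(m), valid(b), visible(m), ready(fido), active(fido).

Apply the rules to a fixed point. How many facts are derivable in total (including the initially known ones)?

10

Round 1: rule 1 [wooden(m) :- visible(m), valid(b).]. New: wooden(m).
Round 2: rule 7 [flagged(fido) :- wooden(m), active(fido).]. New: flagged(fido).
Round 3: rule 4 [closed(fido) :- flagged(fido).]. New: closed(fido).
Round 4: rule 3 [green(fido) :- closed(fido), ready(fido).]. New: green(fido).
Round 5: rule 6 [approved(m) :- green(fido), active(fido).]. New: approved(m).
Closure: {active(fido), approved(m), closed(fido), flagged(fido), green(fido), ready(fido), stale(m), valid(b), visible(m), wooden(m)} — 10 facts.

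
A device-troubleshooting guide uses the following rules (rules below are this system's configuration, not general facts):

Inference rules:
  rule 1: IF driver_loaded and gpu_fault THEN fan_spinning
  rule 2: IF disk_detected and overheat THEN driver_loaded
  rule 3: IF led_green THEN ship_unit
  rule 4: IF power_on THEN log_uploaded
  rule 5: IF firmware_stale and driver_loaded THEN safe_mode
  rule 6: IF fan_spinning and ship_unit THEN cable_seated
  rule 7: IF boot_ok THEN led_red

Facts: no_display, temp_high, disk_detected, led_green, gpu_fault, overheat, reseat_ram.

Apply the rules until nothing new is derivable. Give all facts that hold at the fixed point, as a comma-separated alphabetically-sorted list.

Round 1 fires rule 2, rule 3, giving driver_loaded, ship_unit.
Round 2 fires rule 1, giving fan_spinning.
Round 3 fires rule 6, giving cable_seated.

cable_seated, disk_detected, driver_loaded, fan_spinning, gpu_fault, led_green, no_display, overheat, reseat_ram, ship_unit, temp_high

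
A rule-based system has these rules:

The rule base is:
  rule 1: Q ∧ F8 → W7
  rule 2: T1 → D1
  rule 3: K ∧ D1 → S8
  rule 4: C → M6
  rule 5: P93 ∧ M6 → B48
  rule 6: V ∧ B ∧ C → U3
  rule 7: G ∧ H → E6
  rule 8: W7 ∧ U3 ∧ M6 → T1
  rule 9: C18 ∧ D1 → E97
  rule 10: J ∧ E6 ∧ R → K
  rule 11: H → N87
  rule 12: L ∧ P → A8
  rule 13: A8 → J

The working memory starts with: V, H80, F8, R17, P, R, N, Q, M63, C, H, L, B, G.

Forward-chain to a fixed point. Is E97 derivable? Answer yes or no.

Round 1: rule 1 [Q ∧ F8 → W7]; rule 4 [C → M6]; rule 6 [V ∧ B ∧ C → U3]; rule 7 [G ∧ H → E6]; rule 11 [H → N87]; rule 12 [L ∧ P → A8]. Adds W7, M6, U3, E6, N87, A8.
Round 2: rule 8 [W7 ∧ U3 ∧ M6 → T1]; rule 13 [A8 → J]. Adds T1, J.
Round 3: rule 2 [T1 → D1]; rule 10 [J ∧ E6 ∧ R → K]. Adds D1, K.
Round 4: rule 3 [K ∧ D1 → S8]. Adds S8.
Fixed point reached. E97 is concluded only by rule 9; rule 9 needs C18 (never derived).

no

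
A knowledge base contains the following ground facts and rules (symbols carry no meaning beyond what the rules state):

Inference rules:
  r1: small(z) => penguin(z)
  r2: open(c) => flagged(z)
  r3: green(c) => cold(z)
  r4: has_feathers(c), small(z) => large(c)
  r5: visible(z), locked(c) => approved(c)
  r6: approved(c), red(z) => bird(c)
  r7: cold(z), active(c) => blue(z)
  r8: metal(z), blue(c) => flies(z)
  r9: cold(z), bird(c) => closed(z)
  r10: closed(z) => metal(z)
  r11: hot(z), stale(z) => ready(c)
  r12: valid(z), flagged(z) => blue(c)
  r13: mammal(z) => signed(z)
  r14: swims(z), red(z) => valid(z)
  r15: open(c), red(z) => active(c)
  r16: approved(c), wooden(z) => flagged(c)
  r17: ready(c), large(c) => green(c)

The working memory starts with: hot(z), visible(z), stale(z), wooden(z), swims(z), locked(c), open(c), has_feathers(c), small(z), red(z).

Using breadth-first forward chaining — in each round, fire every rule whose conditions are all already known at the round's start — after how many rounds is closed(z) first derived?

Round 1 — r1, r2, r4, r5, r11, r14, r15, derive penguin(z), flagged(z), large(c), approved(c), ready(c), valid(z), active(c).
Round 2 — r6, r12, r16, r17, derive bird(c), blue(c), flagged(c), green(c).
Round 3 — r3, derive cold(z).
Round 4 — r7, r9, derive blue(z), closed(z).
closed(z) first appears in round 4.

4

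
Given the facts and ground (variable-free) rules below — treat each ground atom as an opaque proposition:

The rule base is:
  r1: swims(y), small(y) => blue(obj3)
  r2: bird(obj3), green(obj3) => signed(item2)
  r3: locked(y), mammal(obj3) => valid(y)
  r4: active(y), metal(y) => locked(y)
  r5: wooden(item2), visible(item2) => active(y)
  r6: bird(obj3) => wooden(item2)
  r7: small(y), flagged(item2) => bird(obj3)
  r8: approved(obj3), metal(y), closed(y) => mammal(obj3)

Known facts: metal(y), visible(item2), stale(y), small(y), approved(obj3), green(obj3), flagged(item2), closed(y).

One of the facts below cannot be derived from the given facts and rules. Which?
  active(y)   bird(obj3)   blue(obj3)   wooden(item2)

Round 1: r7 [small(y), flagged(item2) => bird(obj3)]; r8 [approved(obj3), metal(y), closed(y) => mammal(obj3)]. New: bird(obj3), mammal(obj3).
Round 2: r2 [bird(obj3), green(obj3) => signed(item2)]; r6 [bird(obj3) => wooden(item2)]. New: signed(item2), wooden(item2).
Round 3: r5 [wooden(item2), visible(item2) => active(y)]. New: active(y).
Round 4: r4 [active(y), metal(y) => locked(y)]. New: locked(y).
Round 5: r3 [locked(y), mammal(obj3) => valid(y)]. New: valid(y).
Derived: bird(obj3) (round 1), active(y) (round 3), wooden(item2) (round 2). blue(obj3) never appears in any round.

blue(obj3)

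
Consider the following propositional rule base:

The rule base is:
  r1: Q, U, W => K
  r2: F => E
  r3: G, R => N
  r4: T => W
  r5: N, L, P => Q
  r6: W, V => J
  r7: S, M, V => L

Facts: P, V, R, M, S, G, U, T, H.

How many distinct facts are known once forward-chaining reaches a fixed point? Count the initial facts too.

15

Round 1 — r3, r4, r7, derive N, W, L.
Round 2 — r5, r6, derive Q, J.
Round 3 — r1, derive K.
Closure: {G, H, J, K, L, M, N, P, Q, R, S, T, U, V, W} — 15 facts.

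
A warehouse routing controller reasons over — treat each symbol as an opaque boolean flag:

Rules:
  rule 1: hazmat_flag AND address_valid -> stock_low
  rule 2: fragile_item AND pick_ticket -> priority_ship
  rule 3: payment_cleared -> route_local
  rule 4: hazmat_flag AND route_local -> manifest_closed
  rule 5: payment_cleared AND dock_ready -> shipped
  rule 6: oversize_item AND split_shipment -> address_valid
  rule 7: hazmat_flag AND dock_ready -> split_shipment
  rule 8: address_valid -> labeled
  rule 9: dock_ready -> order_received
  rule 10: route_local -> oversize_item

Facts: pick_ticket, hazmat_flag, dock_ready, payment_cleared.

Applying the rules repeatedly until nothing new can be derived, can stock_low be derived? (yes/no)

yes

Round 1: rule 3 [payment_cleared -> route_local]; rule 5 [payment_cleared AND dock_ready -> shipped]; rule 7 [hazmat_flag AND dock_ready -> split_shipment]; rule 9 [dock_ready -> order_received]. Adds route_local, shipped, split_shipment, order_received.
Round 2: rule 4 [hazmat_flag AND route_local -> manifest_closed]; rule 10 [route_local -> oversize_item]. Adds manifest_closed, oversize_item.
Round 3: rule 6 [oversize_item AND split_shipment -> address_valid]. Adds address_valid.
Round 4: rule 1 [hazmat_flag AND address_valid -> stock_low]; rule 8 [address_valid -> labeled]. Adds stock_low, labeled.
stock_low appears in round 4, so it is derivable.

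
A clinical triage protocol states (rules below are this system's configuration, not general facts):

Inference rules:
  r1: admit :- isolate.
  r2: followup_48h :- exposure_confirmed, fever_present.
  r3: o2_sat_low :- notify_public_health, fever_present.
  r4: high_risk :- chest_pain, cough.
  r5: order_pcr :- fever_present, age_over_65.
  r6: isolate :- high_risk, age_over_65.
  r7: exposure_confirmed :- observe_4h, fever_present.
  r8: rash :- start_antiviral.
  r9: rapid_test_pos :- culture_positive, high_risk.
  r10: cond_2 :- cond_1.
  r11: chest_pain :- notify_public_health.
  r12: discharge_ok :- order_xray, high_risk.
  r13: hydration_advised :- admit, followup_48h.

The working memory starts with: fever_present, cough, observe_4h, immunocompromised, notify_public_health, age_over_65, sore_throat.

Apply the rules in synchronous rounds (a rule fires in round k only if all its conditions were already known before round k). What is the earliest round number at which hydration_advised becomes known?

5

Round 1 — r3, r5, r7, r11, derive o2_sat_low, order_pcr, exposure_confirmed, chest_pain.
Round 2 — r2, r4, derive followup_48h, high_risk.
Round 3 — r6, derive isolate.
Round 4 — r1, derive admit.
Round 5 — r13, derive hydration_advised.
hydration_advised first appears in round 5.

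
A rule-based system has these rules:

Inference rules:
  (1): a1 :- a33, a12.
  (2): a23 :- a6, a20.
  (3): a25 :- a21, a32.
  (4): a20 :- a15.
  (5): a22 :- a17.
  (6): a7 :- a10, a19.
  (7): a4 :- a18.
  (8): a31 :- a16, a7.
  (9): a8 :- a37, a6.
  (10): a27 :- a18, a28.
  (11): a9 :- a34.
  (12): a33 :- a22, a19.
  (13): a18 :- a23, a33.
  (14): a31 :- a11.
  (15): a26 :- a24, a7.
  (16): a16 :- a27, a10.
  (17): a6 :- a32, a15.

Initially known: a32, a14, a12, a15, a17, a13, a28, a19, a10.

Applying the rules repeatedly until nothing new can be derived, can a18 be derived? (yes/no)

Round 1: (4) [a20 :- a15.]; (5) [a22 :- a17.]; (6) [a7 :- a10, a19.]; (17) [a6 :- a32, a15.]. New: a20, a22, a7, a6.
Round 2: (2) [a23 :- a6, a20.]; (12) [a33 :- a22, a19.]. New: a23, a33.
Round 3: (1) [a1 :- a33, a12.]; (13) [a18 :- a23, a33.]. New: a1, a18.
Round 4: (7) [a4 :- a18.]; (10) [a27 :- a18, a28.]. New: a4, a27.
Round 5: (16) [a16 :- a27, a10.]. New: a16.
Round 6: (8) [a31 :- a16, a7.]. New: a31.
a18 appears in round 3, so it is derivable.

yes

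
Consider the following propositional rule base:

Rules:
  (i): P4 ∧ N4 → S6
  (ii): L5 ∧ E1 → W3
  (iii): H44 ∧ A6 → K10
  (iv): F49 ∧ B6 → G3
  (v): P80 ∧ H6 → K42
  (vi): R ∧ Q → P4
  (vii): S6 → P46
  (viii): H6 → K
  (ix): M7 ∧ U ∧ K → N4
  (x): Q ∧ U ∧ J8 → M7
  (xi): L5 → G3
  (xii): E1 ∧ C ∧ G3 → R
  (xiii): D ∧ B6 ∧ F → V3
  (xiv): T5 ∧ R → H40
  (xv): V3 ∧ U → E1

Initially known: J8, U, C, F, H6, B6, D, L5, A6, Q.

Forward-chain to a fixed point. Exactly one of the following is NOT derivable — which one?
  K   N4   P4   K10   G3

K10

Round 1: (viii) [H6 → K]; (x) [Q ∧ U ∧ J8 → M7]; (xi) [L5 → G3]; (xiii) [D ∧ B6 ∧ F → V3]. Adds K, M7, G3, V3.
Round 2: (ix) [M7 ∧ U ∧ K → N4]; (xv) [V3 ∧ U → E1]. Adds N4, E1.
Round 3: (ii) [L5 ∧ E1 → W3]; (xii) [E1 ∧ C ∧ G3 → R]. Adds W3, R.
Round 4: (vi) [R ∧ Q → P4]. Adds P4.
Round 5: (i) [P4 ∧ N4 → S6]. Adds S6.
Round 6: (vii) [S6 → P46]. Adds P46.
Derived: P4 (round 4), N4 (round 2), G3 (round 1), K (round 1). K10 never appears in any round.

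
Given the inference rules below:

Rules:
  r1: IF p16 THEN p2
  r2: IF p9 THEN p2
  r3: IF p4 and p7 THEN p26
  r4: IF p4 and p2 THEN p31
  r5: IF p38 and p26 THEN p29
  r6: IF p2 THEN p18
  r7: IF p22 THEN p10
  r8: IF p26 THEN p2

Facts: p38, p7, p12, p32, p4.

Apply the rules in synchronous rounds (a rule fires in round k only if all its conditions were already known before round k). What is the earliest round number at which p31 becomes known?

Round 1: r3 [IF p4 and p7 THEN p26]. New: p26.
Round 2: r5 [IF p38 and p26 THEN p29]; r8 [IF p26 THEN p2]. New: p29, p2.
Round 3: r4 [IF p4 and p2 THEN p31]; r6 [IF p2 THEN p18]. New: p31, p18.
p31 first appears in round 3.

3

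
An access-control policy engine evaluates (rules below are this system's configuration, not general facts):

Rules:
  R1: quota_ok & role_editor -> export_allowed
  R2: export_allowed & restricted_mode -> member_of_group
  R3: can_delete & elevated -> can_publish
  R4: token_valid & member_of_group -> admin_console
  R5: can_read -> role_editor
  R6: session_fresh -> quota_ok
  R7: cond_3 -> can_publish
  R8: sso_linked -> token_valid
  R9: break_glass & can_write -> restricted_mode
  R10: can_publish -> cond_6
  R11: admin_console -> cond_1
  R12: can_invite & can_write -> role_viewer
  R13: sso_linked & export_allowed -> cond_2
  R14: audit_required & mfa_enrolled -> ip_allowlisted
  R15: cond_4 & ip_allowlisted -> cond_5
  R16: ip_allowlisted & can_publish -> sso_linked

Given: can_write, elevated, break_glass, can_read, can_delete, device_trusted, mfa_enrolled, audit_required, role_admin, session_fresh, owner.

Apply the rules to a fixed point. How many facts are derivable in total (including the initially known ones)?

24

[1] R3 [can_delete & elevated -> can_publish]; R5 [can_read -> role_editor]; R6 [session_fresh -> quota_ok]; R9 [break_glass & can_write -> restricted_mode]; R14 [audit_required & mfa_enrolled -> ip_allowlisted]. ⇒ new: can_publish, role_editor, quota_ok, restricted_mode, ip_allowlisted.
[2] R1 [quota_ok & role_editor -> export_allowed]; R10 [can_publish -> cond_6]; R16 [ip_allowlisted & can_publish -> sso_linked]. ⇒ new: export_allowed, cond_6, sso_linked.
[3] R2 [export_allowed & restricted_mode -> member_of_group]; R8 [sso_linked -> token_valid]; R13 [sso_linked & export_allowed -> cond_2]. ⇒ new: member_of_group, token_valid, cond_2.
[4] R4 [token_valid & member_of_group -> admin_console]. ⇒ new: admin_console.
[5] R11 [admin_console -> cond_1]. ⇒ new: cond_1.
Closure: {admin_console, audit_required, break_glass, can_delete, can_publish, can_read, can_write, cond_1, cond_2, cond_6, device_trusted, elevated, export_allowed, ip_allowlisted, member_of_group, mfa_enrolled, owner, quota_ok, restricted_mode, role_admin, role_editor, session_fresh, sso_linked, token_valid} — 24 facts.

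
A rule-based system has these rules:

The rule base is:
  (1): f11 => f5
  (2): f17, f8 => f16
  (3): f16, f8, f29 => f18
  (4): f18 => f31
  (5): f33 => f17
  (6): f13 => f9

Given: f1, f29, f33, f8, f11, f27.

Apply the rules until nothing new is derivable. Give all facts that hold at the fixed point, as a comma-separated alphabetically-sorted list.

Round 1 fires (1), (5), giving f5, f17.
Round 2 fires (2), giving f16.
Round 3 fires (3), giving f18.
Round 4 fires (4), giving f31.

f1, f11, f16, f17, f18, f27, f29, f31, f33, f5, f8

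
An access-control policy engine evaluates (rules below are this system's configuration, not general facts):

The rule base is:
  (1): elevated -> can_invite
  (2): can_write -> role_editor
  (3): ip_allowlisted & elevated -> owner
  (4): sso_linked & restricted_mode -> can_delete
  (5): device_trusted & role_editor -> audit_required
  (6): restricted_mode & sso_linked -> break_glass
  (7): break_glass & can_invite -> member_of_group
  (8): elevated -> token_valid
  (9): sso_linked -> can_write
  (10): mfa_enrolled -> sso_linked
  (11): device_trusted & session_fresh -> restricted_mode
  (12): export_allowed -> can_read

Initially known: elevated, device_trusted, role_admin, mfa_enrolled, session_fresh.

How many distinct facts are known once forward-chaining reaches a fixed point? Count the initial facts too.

15

Round 1 fires (1), (8), (10), (11), giving can_invite, token_valid, sso_linked, restricted_mode.
Round 2 fires (4), (6), (9), giving can_delete, break_glass, can_write.
Round 3 fires (2), (7), giving role_editor, member_of_group.
Round 4 fires (5), giving audit_required.
Closure: {audit_required, break_glass, can_delete, can_invite, can_write, device_trusted, elevated, member_of_group, mfa_enrolled, restricted_mode, role_admin, role_editor, session_fresh, sso_linked, token_valid} — 15 facts.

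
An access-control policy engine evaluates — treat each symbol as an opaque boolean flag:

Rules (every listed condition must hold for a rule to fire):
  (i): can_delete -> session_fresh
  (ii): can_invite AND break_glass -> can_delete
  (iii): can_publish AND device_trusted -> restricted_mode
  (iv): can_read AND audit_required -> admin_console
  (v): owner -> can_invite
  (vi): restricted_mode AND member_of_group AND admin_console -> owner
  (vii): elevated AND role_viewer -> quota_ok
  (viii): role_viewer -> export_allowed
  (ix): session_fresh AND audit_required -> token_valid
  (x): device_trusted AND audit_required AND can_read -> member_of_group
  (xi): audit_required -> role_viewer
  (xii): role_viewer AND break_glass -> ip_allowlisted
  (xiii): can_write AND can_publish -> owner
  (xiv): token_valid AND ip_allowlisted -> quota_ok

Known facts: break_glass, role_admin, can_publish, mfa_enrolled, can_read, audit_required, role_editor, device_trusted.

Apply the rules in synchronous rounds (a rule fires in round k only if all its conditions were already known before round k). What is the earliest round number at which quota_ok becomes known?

Round 1: (iii) [can_publish AND device_trusted -> restricted_mode]; (iv) [can_read AND audit_required -> admin_console]; (x) [device_trusted AND audit_required AND can_read -> member_of_group]; (xi) [audit_required -> role_viewer]. Adds restricted_mode, admin_console, member_of_group, role_viewer.
Round 2: (vi) [restricted_mode AND member_of_group AND admin_console -> owner]; (viii) [role_viewer -> export_allowed]; (xii) [role_viewer AND break_glass -> ip_allowlisted]. Adds owner, export_allowed, ip_allowlisted.
Round 3: (v) [owner -> can_invite]. Adds can_invite.
Round 4: (ii) [can_invite AND break_glass -> can_delete]. Adds can_delete.
Round 5: (i) [can_delete -> session_fresh]. Adds session_fresh.
Round 6: (ix) [session_fresh AND audit_required -> token_valid]. Adds token_valid.
Round 7: (xiv) [token_valid AND ip_allowlisted -> quota_ok]. Adds quota_ok.
quota_ok first appears in round 7.

7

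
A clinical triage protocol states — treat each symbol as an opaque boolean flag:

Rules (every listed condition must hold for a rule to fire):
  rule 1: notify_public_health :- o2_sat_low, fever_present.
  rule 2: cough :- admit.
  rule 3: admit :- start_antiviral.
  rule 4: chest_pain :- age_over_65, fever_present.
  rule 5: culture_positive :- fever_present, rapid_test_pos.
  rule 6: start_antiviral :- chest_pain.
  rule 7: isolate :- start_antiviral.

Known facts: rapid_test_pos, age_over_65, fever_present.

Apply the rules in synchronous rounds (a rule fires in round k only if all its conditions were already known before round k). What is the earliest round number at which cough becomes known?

Round 1: rule 4 [chest_pain :- age_over_65, fever_present.]; rule 5 [culture_positive :- fever_present, rapid_test_pos.]. Adds chest_pain, culture_positive.
Round 2: rule 6 [start_antiviral :- chest_pain.]. Adds start_antiviral.
Round 3: rule 3 [admit :- start_antiviral.]; rule 7 [isolate :- start_antiviral.]. Adds admit, isolate.
Round 4: rule 2 [cough :- admit.]. Adds cough.
cough first appears in round 4.

4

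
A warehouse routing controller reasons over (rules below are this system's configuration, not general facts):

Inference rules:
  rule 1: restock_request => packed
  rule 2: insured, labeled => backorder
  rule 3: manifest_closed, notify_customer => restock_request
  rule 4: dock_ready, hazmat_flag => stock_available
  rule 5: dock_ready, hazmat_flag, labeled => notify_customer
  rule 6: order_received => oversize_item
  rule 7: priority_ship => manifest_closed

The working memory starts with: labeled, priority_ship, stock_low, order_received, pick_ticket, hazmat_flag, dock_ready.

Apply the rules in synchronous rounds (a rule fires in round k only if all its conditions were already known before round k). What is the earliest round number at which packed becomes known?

3

Round 1: rule 4 [dock_ready, hazmat_flag => stock_available]; rule 5 [dock_ready, hazmat_flag, labeled => notify_customer]; rule 6 [order_received => oversize_item]; rule 7 [priority_ship => manifest_closed]. New: stock_available, notify_customer, oversize_item, manifest_closed.
Round 2: rule 3 [manifest_closed, notify_customer => restock_request]. New: restock_request.
Round 3: rule 1 [restock_request => packed]. New: packed.
packed first appears in round 3.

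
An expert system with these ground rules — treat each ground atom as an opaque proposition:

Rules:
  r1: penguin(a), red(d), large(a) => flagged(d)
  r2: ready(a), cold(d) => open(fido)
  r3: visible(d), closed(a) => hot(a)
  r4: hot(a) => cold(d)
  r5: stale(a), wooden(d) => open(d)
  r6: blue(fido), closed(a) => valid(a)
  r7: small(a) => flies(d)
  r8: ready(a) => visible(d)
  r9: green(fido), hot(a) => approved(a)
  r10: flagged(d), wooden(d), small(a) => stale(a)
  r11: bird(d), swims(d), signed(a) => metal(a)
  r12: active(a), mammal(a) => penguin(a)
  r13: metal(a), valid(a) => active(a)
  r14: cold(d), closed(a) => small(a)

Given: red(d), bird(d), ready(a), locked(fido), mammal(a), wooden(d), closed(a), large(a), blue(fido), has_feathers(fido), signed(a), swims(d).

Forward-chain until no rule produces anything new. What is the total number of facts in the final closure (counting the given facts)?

25

Round 1 — r6, r8, r11, derive valid(a), visible(d), metal(a).
Round 2 — r3, r13, derive hot(a), active(a).
Round 3 — r4, r12, derive cold(d), penguin(a).
Round 4 — r1, r2, r14, derive flagged(d), open(fido), small(a).
Round 5 — r7, r10, derive flies(d), stale(a).
Round 6 — r5, derive open(d).
Closure: {active(a), bird(d), blue(fido), closed(a), cold(d), flagged(d), flies(d), has_feathers(fido), hot(a), large(a), locked(fido), mammal(a), metal(a), open(d), open(fido), penguin(a), ready(a), red(d), signed(a), small(a), stale(a), swims(d), valid(a), visible(d), wooden(d)} — 25 facts.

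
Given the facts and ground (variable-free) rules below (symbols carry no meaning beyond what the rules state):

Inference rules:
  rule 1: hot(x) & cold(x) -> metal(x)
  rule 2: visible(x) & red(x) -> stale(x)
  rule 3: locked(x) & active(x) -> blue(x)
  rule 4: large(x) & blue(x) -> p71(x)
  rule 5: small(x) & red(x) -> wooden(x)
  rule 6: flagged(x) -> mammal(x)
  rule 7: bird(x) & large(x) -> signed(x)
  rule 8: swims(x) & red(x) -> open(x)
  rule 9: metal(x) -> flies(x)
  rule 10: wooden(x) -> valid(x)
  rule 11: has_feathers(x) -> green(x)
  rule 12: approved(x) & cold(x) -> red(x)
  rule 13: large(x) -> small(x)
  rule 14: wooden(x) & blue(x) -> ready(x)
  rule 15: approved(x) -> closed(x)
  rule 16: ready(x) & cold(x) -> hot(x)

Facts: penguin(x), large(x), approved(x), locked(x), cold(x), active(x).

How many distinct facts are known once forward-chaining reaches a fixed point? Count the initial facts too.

17

Round 1 fires rule 3, rule 12, rule 13, rule 15, giving blue(x), red(x), small(x), closed(x).
Round 2 fires rule 4, rule 5, giving p71(x), wooden(x).
Round 3 fires rule 10, rule 14, giving valid(x), ready(x).
Round 4 fires rule 16, giving hot(x).
Round 5 fires rule 1, giving metal(x).
Round 6 fires rule 9, giving flies(x).
Closure: {active(x), approved(x), blue(x), closed(x), cold(x), flies(x), hot(x), large(x), locked(x), metal(x), p71(x), penguin(x), ready(x), red(x), small(x), valid(x), wooden(x)} — 17 facts.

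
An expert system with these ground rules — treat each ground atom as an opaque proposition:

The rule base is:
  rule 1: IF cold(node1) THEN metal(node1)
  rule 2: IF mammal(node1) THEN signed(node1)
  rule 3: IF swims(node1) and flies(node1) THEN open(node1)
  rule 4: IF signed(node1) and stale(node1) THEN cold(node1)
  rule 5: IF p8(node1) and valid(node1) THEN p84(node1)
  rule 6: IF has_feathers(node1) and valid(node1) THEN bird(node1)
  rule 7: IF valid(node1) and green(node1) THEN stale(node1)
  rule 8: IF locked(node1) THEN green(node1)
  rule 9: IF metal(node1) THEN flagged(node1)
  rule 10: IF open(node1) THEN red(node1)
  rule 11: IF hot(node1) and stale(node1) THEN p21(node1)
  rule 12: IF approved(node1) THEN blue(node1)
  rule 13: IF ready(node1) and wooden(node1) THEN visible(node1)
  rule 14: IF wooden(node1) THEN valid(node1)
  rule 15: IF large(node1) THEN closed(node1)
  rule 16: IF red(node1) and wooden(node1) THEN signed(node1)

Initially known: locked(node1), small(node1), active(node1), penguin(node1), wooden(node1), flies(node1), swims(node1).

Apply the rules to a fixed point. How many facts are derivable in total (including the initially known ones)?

16

[1] rule 3 [IF swims(node1) and flies(node1) THEN open(node1)]; rule 8 [IF locked(node1) THEN green(node1)]; rule 14 [IF wooden(node1) THEN valid(node1)]. ⇒ new: open(node1), green(node1), valid(node1).
[2] rule 7 [IF valid(node1) and green(node1) THEN stale(node1)]; rule 10 [IF open(node1) THEN red(node1)]. ⇒ new: stale(node1), red(node1).
[3] rule 16 [IF red(node1) and wooden(node1) THEN signed(node1)]. ⇒ new: signed(node1).
[4] rule 4 [IF signed(node1) and stale(node1) THEN cold(node1)]. ⇒ new: cold(node1).
[5] rule 1 [IF cold(node1) THEN metal(node1)]. ⇒ new: metal(node1).
[6] rule 9 [IF metal(node1) THEN flagged(node1)]. ⇒ new: flagged(node1).
Closure: {active(node1), cold(node1), flagged(node1), flies(node1), green(node1), locked(node1), metal(node1), open(node1), penguin(node1), red(node1), signed(node1), small(node1), stale(node1), swims(node1), valid(node1), wooden(node1)} — 16 facts.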